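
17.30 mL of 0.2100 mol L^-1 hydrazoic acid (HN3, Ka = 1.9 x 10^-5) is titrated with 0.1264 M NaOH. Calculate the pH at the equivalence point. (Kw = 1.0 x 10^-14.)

8.81

n(HN3) = 0.2100 x 0.01730 = 0.003633 mol; V(NaOH) at equivalence = 0.003633/0.1264 = 0.02874 L.
At equivalence all the acid is converted to N3-; total volume = 0.01730 + 0.02874 = 0.04604 L, so [N3-] = 0.003633/0.04604 = 0.07891 M.
Kb = Kw/Ka = 1.0e-14 / 1.9 x 10^-5 = 5.26e-10.
[OH^-] = sqrt(Kb x [N3-]) = sqrt(5.26e-10 x 0.07891) = 6.44e-6 M.
pOH = 5.19, so pH = 14.00 - 5.19 = 8.81.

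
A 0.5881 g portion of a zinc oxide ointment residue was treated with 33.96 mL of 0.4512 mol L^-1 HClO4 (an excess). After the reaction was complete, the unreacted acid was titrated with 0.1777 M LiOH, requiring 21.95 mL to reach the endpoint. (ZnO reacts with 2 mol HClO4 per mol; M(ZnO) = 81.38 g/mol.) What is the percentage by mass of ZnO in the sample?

79.0%

Total n(HClO4) added = 0.4512 x 0.03396 = 0.01532 mol.
n(LiOH) used = 0.1777 x 0.02195 = 0.003901 mol, which equals the excess n(HClO4).
So n(HClO4) consumed by the sample = 0.01532 - 0.003901 = 0.01142 mol.
n(ZnO) = 0.01142 / 2 = 0.005711 mol.
mass ZnO = 0.005711 x 81.38 = 0.4648 g, so %ZnO = 0.4648/0.5881 x 100 = 79.0%.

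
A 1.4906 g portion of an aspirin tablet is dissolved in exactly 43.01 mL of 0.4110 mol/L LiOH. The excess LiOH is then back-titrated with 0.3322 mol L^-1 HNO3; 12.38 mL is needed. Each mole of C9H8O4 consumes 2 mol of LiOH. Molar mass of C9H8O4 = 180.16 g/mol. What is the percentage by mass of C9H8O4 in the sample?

82.0%

Total n(LiOH) added = 0.4110 x 0.04301 = 0.01768 mol.
n(HNO3) used = 0.3322 x 0.01238 = 0.004113 mol, which equals the excess n(LiOH).
So n(LiOH) consumed by the sample = 0.01768 - 0.004113 = 0.01356 mol.
n(C9H8O4) = 0.01356 / 2 = 0.006782 mol.
mass C9H8O4 = 0.006782 x 180.16 = 1.222 g, so %C9H8O4 = 1.222/1.4906 x 100 = 82.0%.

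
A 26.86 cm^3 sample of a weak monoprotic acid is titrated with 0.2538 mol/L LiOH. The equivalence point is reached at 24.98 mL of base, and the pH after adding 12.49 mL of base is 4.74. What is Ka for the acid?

1.8 x 10^-5

12.49 mL is half of the equivalence volume, so this is the half-equivalence point where [HA] = [A^-].
At half-equivalence pH = pKa, so pKa = 4.74.
Ka = 10^(-4.74) = 1.8 x 10^-5.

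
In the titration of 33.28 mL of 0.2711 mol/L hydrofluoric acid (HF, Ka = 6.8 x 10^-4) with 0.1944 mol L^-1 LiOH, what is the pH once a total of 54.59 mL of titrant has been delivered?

12.26

n(acid) = 0.2711 x 0.03328 = 0.009022 mol; n(LiOH) added = 0.1944 x 0.05459 = 0.01061 mol.
Base is in excess by 0.01061 - 0.009022 = 0.001590 mol in a total volume of 0.08787 L.
[OH^-] = 0.001590/0.08787 = 0.01810 M, so pOH = 1.74 and pH = 14.00 - 1.74 = 12.26.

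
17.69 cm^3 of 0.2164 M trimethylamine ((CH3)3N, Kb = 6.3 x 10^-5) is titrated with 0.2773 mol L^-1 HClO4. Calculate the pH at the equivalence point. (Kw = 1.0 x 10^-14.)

5.36

n((CH3)3N) = 0.2164 x 0.01769 = 0.003828 mol; V(HClO4) at equivalence = 0.003828/0.2773 = 0.01380 L.
At equivalence the base is fully converted to (CH3)3NH+; total volume = 0.03149 L, so [(CH3)3NH+] = 0.003828/0.03149 = 0.1215 M.
Ka((CH3)3NH+) = Kw/Kb = 1.0e-14 / 6.3 x 10^-5 = 1.59e-10.
[H^+] = sqrt(Ka x [(CH3)3NH+]) = sqrt(1.59e-10 x 0.1215) = 4.39e-6 M.
pH = -log(4.39e-6) = 5.36.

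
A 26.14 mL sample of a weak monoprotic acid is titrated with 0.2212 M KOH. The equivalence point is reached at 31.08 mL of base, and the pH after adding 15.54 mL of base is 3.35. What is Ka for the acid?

4.5 x 10^-4

15.54 mL is half of the equivalence volume, so this is the half-equivalence point where [HA] = [A^-].
At half-equivalence pH = pKa, so pKa = 3.35.
Ka = 10^(-3.35) = 4.5 x 10^-4.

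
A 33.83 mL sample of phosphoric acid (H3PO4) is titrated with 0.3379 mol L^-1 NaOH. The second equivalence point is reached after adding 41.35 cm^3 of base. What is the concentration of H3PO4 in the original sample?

0.207 M

n(NaOH) = 0.3379 x 0.04135 = 0.01397 mol.
At the second equivalence point, 2 mol OH^- react per mol H3PO4, so n(H3PO4) = 0.01397 / 2 = 0.006986 mol.
[H3PO4] = 0.006986 / 0.03383 L = 0.207 M.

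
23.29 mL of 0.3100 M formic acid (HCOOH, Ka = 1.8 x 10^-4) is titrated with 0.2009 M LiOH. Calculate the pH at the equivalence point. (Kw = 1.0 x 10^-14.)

8.42

n(HCOOH) = 0.3100 x 0.02329 = 0.007220 mol; V(LiOH) at equivalence = 0.007220/0.2009 = 0.03594 L.
At equivalence all the acid is converted to HCOO-; total volume = 0.02329 + 0.03594 = 0.05923 L, so [HCOO-] = 0.007220/0.05923 = 0.1219 M.
Kb = Kw/Ka = 1.0e-14 / 1.8 x 10^-4 = 5.56e-11.
[OH^-] = sqrt(Kb x [HCOO-]) = sqrt(5.56e-11 x 0.1219) = 2.60e-6 M.
pOH = 5.58, so pH = 14.00 - 5.58 = 8.42.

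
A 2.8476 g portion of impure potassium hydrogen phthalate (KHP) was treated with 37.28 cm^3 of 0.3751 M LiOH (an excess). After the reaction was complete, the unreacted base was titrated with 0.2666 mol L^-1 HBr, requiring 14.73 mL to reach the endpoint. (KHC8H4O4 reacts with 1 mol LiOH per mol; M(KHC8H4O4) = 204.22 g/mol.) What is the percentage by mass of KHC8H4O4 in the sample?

Total n(LiOH) added = 0.3751 x 0.03728 = 0.01398 mol.
n(HBr) used = 0.2666 x 0.01473 = 0.003927 mol, which equals the excess n(LiOH).
So n(LiOH) consumed by the sample = 0.01398 - 0.003927 = 0.01006 mol.
n(KHC8H4O4) = 0.01006 / 1 = 0.01006 mol.
mass KHC8H4O4 = 0.01006 x 204.22 = 2.054 g, so %KHC8H4O4 = 2.054/2.8476 x 100 = 72.1%.

72.1%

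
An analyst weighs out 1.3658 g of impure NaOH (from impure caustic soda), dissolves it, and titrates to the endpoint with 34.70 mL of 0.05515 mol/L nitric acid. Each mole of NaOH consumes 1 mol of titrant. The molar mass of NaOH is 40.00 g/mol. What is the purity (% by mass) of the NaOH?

5.60%

n(HNO3) = 0.05515 x 0.03470 = 0.001914 mol.
n(NaOH) = 0.001914 / 1 = 0.001914 mol.
mass of NaOH = 0.001914 x 40.00 = 0.07655 g.
% purity = 0.07655 / 1.3658 x 100 = 5.60%.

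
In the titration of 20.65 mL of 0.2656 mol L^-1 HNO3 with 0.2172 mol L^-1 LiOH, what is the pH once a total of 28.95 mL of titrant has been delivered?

n(acid) = 0.2656 x 0.02065 = 0.005485 mol; n(LiOH) added = 0.2172 x 0.02895 = 0.006288 mol.
Base is in excess by 0.006288 - 0.005485 = 0.0008033 mol in a total volume of 0.04960 L.
[OH^-] = 0.0008033/0.04960 = 0.01620 M, so pOH = 1.79 and pH = 14.00 - 1.79 = 12.21.

12.21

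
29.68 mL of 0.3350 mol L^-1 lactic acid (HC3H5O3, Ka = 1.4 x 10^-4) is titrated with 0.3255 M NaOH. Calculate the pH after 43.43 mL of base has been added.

n(acid) = 0.3350 x 0.02968 = 0.009943 mol; n(NaOH) added = 0.3255 x 0.04343 = 0.01414 mol.
Base is in excess by 0.01414 - 0.009943 = 0.004194 mol in a total volume of 0.07311 L.
[OH^-] = 0.004194/0.07311 = 0.05736 M, so pOH = 1.24 and pH = 14.00 - 1.24 = 12.76.

12.76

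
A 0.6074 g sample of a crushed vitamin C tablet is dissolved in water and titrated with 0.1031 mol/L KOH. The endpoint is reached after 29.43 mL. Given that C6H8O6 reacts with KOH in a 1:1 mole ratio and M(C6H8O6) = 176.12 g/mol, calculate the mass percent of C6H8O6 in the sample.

88.0%

n(KOH) = 0.1031 x 0.02943 = 0.003034 mol.
n(C6H8O6) = 0.003034 / 1 = 0.003034 mol.
mass of C6H8O6 = 0.003034 x 176.12 = 0.5344 g.
% purity = 0.5344 / 0.6074 x 100 = 88.0%.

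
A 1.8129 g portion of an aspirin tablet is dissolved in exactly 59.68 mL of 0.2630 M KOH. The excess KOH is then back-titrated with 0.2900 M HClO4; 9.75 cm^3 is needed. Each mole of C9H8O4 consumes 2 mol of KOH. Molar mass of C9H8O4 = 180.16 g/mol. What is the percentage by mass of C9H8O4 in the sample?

Total n(KOH) added = 0.2630 x 0.05968 = 0.01570 mol.
n(HClO4) used = 0.2900 x 0.009750 = 0.002827 mol, which equals the excess n(KOH).
So n(KOH) consumed by the sample = 0.01570 - 0.002827 = 0.01287 mol.
n(C9H8O4) = 0.01287 / 2 = 0.006434 mol.
mass C9H8O4 = 0.006434 x 180.16 = 1.159 g, so %C9H8O4 = 1.159/1.8129 x 100 = 63.9%.

63.9%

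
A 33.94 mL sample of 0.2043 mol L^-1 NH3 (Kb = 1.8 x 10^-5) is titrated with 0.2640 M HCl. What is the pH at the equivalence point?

5.10

n(NH3) = 0.2043 x 0.03394 = 0.006934 mol; V(HCl) at equivalence = 0.006934/0.2640 = 0.02626 L.
At equivalence the base is fully converted to NH4+; total volume = 0.06020 L, so [NH4+] = 0.006934/0.06020 = 0.1152 M.
Ka(NH4+) = Kw/Kb = 1.0e-14 / 1.8 x 10^-5 = 5.56e-10.
[H^+] = sqrt(Ka x [NH4+]) = sqrt(5.56e-10 x 0.1152) = 8.00e-6 M.
pH = -log(8.00e-6) = 5.10.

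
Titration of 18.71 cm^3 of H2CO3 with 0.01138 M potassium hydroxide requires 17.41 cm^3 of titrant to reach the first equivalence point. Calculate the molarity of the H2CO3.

n(KOH) = 0.01138 x 0.01741 = 0.0001981 mol.
At the first equivalence point, 1 mol OH^- react per mol H2CO3, so n(H2CO3) = 0.0001981 / 1 = 0.0001981 mol.
[H2CO3] = 0.0001981 / 0.01871 L = 0.0106 M.

0.0106 M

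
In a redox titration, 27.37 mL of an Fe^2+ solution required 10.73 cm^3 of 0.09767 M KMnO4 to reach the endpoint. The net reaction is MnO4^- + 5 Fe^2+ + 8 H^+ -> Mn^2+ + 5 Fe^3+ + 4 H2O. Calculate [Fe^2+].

0.191 M

n(KMnO4) = 0.09767 x 0.01073 = 0.001048 mol.
From the balanced equation, 1 mol KMnO4 reacts with 5 mol Fe^2+, so n(Fe^2+) = 0.001048 x 5/1 = 0.005240 mol.
[Fe^2+] = 0.005240 / 0.02737 L = 0.191 M.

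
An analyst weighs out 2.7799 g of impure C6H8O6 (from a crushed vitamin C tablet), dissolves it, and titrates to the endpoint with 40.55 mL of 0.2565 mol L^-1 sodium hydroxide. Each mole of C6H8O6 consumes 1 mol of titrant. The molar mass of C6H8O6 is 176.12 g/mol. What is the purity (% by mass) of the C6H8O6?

65.9%

n(NaOH) = 0.2565 x 0.04055 = 0.01040 mol.
n(C6H8O6) = 0.01040 / 1 = 0.01040 mol.
mass of C6H8O6 = 0.01040 x 176.12 = 1.832 g.
% purity = 1.832 / 2.7799 x 100 = 65.9%.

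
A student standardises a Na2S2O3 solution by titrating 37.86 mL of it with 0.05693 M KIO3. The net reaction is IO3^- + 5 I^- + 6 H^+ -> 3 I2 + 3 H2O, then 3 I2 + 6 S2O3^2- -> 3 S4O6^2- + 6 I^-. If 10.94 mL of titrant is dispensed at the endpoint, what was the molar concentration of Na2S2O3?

n(KIO3) = 0.05693 x 0.01094 = 0.0006228 mol.
From the balanced equation, 1 mol KIO3 reacts with 6 mol Na2S2O3, so n(Na2S2O3) = 0.0006228 x 6/1 = 0.003737 mol.
[Na2S2O3] = 0.003737 / 0.03786 L = 0.0987 M.

0.0987 M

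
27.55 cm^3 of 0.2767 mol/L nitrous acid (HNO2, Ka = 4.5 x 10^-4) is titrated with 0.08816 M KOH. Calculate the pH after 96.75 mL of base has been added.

n(acid) = 0.2767 x 0.02755 = 0.007623 mol; n(KOH) added = 0.08816 x 0.09675 = 0.008529 mol.
Base is in excess by 0.008529 - 0.007623 = 0.0009064 mol in a total volume of 0.1243 L.
[OH^-] = 0.0009064/0.1243 = 0.007292 M, so pOH = 2.14 and pH = 14.00 - 2.14 = 11.86.

11.86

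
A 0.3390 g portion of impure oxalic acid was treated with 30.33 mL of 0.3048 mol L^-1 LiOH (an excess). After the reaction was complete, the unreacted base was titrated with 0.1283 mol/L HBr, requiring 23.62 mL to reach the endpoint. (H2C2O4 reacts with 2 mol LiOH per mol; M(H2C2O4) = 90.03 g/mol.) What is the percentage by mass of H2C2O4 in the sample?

82.5%

Total n(LiOH) added = 0.3048 x 0.03033 = 0.009245 mol.
n(HBr) used = 0.1283 x 0.02362 = 0.003030 mol, which equals the excess n(LiOH).
So n(LiOH) consumed by the sample = 0.009245 - 0.003030 = 0.006214 mol.
n(H2C2O4) = 0.006214 / 2 = 0.003107 mol.
mass H2C2O4 = 0.003107 x 90.03 = 0.2797 g, so %H2C2O4 = 0.2797/0.3390 x 100 = 82.5%.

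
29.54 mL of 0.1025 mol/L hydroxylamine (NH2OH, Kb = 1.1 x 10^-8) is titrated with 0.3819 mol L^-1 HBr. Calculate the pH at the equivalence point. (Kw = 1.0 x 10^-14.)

n(NH2OH) = 0.1025 x 0.02954 = 0.003028 mol; V(HBr) at equivalence = 0.003028/0.3819 = 0.007928 L.
At equivalence the base is fully converted to NH3OH+; total volume = 0.03747 L, so [NH3OH+] = 0.003028/0.03747 = 0.08081 M.
Ka(NH3OH+) = Kw/Kb = 1.0e-14 / 1.1 x 10^-8 = 9.09e-7.
[H^+] = sqrt(Ka x [NH3OH+]) = sqrt(9.09e-7 x 0.08081) = 0.000271 M.
pH = -log(0.000271) = 3.57.

3.57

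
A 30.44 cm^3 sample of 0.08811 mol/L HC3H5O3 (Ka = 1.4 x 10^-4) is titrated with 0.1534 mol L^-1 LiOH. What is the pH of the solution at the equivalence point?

n(HC3H5O3) = 0.08811 x 0.03044 = 0.002682 mol; V(LiOH) at equivalence = 0.002682/0.1534 = 0.01748 L.
At equivalence all the acid is converted to C3H5O3-; total volume = 0.03044 + 0.01748 = 0.04792 L, so [C3H5O3-] = 0.002682/0.04792 = 0.05596 M.
Kb = Kw/Ka = 1.0e-14 / 1.4 x 10^-4 = 7.14e-11.
[OH^-] = sqrt(Kb x [C3H5O3-]) = sqrt(7.14e-11 x 0.05596) = 2.00e-6 M.
pOH = 5.70, so pH = 14.00 - 5.70 = 8.30.

8.30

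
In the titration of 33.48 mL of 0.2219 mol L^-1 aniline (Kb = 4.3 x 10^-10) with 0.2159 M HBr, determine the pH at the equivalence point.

2.80

n(C6H5NH2) = 0.2219 x 0.03348 = 0.007429 mol; V(HBr) at equivalence = 0.007429/0.2159 = 0.03441 L.
At equivalence the base is fully converted to C6H5NH3+; total volume = 0.06789 L, so [C6H5NH3+] = 0.007429/0.06789 = 0.1094 M.
Ka(C6H5NH3+) = Kw/Kb = 1.0e-14 / 4.3 x 10^-10 = 2.33e-5.
[H^+] = sqrt(Ka x [C6H5NH3+]) = sqrt(2.33e-5 x 0.1094) = 0.00160 M.
pH = -log(0.00160) = 2.80.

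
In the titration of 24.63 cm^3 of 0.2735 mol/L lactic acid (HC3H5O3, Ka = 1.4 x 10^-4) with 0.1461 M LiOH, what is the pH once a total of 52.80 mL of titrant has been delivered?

12.10

n(acid) = 0.2735 x 0.02463 = 0.006736 mol; n(LiOH) added = 0.1461 x 0.05280 = 0.007714 mol.
Base is in excess by 0.007714 - 0.006736 = 0.0009778 mol in a total volume of 0.07743 L.
[OH^-] = 0.0009778/0.07743 = 0.01263 M, so pOH = 1.90 and pH = 14.00 - 1.90 = 12.10.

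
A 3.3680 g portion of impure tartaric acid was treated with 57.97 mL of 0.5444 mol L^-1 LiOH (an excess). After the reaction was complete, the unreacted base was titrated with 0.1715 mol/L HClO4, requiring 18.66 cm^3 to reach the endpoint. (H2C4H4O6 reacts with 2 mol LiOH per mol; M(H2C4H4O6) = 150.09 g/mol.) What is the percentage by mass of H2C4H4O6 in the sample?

63.2%

Total n(LiOH) added = 0.5444 x 0.05797 = 0.03156 mol.
n(HClO4) used = 0.1715 x 0.01866 = 0.003200 mol, which equals the excess n(LiOH).
So n(LiOH) consumed by the sample = 0.03156 - 0.003200 = 0.02836 mol.
n(H2C4H4O6) = 0.02836 / 2 = 0.01418 mol.
mass H2C4H4O6 = 0.01418 x 150.09 = 2.128 g, so %H2C4H4O6 = 2.128/3.3680 x 100 = 63.2%.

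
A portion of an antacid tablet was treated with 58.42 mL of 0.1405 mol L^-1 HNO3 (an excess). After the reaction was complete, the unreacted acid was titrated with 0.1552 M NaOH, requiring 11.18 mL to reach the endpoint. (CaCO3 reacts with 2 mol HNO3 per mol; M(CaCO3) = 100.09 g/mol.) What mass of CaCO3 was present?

0.324 g

Total n(HNO3) added = 0.1405 x 0.05842 = 0.008208 mol.
n(NaOH) used = 0.1552 x 0.01118 = 0.001735 mol, which equals the excess n(HNO3).
So n(HNO3) consumed by the sample = 0.008208 - 0.001735 = 0.006473 mol.
n(CaCO3) = 0.006473 / 2 = 0.003236 mol.
mass = 0.003236 mol x 100.09 g/mol = 0.324 g.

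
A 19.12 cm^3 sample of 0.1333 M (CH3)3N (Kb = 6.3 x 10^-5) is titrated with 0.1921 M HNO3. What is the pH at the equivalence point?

n((CH3)3N) = 0.1333 x 0.01912 = 0.002549 mol; V(HNO3) at equivalence = 0.002549/0.1921 = 0.01327 L.
At equivalence the base is fully converted to (CH3)3NH+; total volume = 0.03239 L, so [(CH3)3NH+] = 0.002549/0.03239 = 0.07869 M.
Ka((CH3)3NH+) = Kw/Kb = 1.0e-14 / 6.3 x 10^-5 = 1.59e-10.
[H^+] = sqrt(Ka x [(CH3)3NH+]) = sqrt(1.59e-10 x 0.07869) = 3.53e-6 M.
pH = -log(3.53e-6) = 5.45.

5.45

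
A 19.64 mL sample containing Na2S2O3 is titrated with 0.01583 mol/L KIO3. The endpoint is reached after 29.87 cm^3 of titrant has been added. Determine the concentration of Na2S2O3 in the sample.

0.144 M

n(KIO3) = 0.01583 x 0.02987 = 0.0004728 mol.
From the balanced equation, 1 mol KIO3 reacts with 6 mol Na2S2O3, so n(Na2S2O3) = 0.0004728 x 6/1 = 0.002837 mol.
[Na2S2O3] = 0.002837 / 0.01964 L = 0.144 M.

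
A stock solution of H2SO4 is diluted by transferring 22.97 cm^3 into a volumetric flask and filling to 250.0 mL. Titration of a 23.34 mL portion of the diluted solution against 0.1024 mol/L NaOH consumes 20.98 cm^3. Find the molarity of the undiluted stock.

0.501 M

n(NaOH) = 0.1024 x 0.02098 = 0.002148 mol.
n(H2SO4) in the aliquot = 0.002148 x 1/2 = 0.001074 mol.
[diluted H2SO4] = 0.001074 / 0.02334 = 0.04602 M.
Dilution factor = 250.0/22.97 = 10.88, so [stock] = 0.04602 x 10.88 = 0.501 M.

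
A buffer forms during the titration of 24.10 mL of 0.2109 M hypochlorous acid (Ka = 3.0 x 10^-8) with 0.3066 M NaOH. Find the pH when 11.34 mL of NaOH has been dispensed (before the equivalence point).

7.86

Initial n(HClO) = 0.2109 x 0.02410 = 0.005083 mol.
n(NaOH) added = 0.3066 x 0.01134 = 0.003477 mol, converting that many moles of HClO to ClO-.
Remaining n(HClO) = 0.001606 mol; n(ClO-) = 0.003477 mol.
By Henderson-Hasselbalch, pH = pKa + log([A^-]/[HA]) = 7.52 + log(0.003477/0.001606) = 7.52 + (+0.34) = 7.86.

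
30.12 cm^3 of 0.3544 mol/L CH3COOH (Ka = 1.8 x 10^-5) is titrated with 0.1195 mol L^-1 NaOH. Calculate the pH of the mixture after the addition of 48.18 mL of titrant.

4.81

Initial n(CH3COOH) = 0.3544 x 0.03012 = 0.01067 mol.
n(NaOH) added = 0.1195 x 0.04818 = 0.005758 mol, converting that many moles of CH3COOH to CH3COO-.
Remaining n(CH3COOH) = 0.004917 mol; n(CH3COO-) = 0.005758 mol.
By Henderson-Hasselbalch, pH = pKa + log([A^-]/[HA]) = 4.74 + log(0.005758/0.004917) = 4.74 + (+0.07) = 4.81.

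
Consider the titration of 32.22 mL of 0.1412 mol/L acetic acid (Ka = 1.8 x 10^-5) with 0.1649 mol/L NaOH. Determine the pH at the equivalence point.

n(CH3COOH) = 0.1412 x 0.03222 = 0.004549 mol; V(NaOH) at equivalence = 0.004549/0.1649 = 0.02759 L.
At equivalence all the acid is converted to CH3COO-; total volume = 0.03222 + 0.02759 = 0.05981 L, so [CH3COO-] = 0.004549/0.05981 = 0.07607 M.
Kb = Kw/Ka = 1.0e-14 / 1.8 x 10^-5 = 5.56e-10.
[OH^-] = sqrt(Kb x [CH3COO-]) = sqrt(5.56e-10 x 0.07607) = 6.50e-6 M.
pOH = 5.19, so pH = 14.00 - 5.19 = 8.81.

8.81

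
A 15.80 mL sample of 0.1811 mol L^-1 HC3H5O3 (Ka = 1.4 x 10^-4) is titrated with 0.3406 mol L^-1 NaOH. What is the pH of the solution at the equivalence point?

n(HC3H5O3) = 0.1811 x 0.01580 = 0.002861 mol; V(NaOH) at equivalence = 0.002861/0.3406 = 0.008401 L.
At equivalence all the acid is converted to C3H5O3-; total volume = 0.01580 + 0.008401 = 0.02420 L, so [C3H5O3-] = 0.002861/0.02420 = 0.1182 M.
Kb = Kw/Ka = 1.0e-14 / 1.4 x 10^-4 = 7.14e-11.
[OH^-] = sqrt(Kb x [C3H5O3-]) = sqrt(7.14e-11 x 0.1182) = 2.91e-6 M.
pOH = 5.54, so pH = 14.00 - 5.54 = 8.46.

8.46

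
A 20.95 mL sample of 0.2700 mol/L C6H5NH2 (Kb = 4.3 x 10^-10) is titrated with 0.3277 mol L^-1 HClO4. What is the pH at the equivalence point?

n(C6H5NH2) = 0.2700 x 0.02095 = 0.005657 mol; V(HClO4) at equivalence = 0.005657/0.3277 = 0.01726 L.
At equivalence the base is fully converted to C6H5NH3+; total volume = 0.03821 L, so [C6H5NH3+] = 0.005657/0.03821 = 0.1480 M.
Ka(C6H5NH3+) = Kw/Kb = 1.0e-14 / 4.3 x 10^-10 = 2.33e-5.
[H^+] = sqrt(Ka x [C6H5NH3+]) = sqrt(2.33e-5 x 0.1480) = 0.00186 M.
pH = -log(0.00186) = 2.73.

2.73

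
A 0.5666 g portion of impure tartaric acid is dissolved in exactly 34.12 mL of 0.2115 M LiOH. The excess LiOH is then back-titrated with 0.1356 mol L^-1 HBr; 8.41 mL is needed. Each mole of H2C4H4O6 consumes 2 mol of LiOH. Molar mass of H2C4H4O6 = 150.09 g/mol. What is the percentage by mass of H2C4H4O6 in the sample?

Total n(LiOH) added = 0.2115 x 0.03412 = 0.007216 mol.
n(HBr) used = 0.1356 x 0.008410 = 0.001140 mol, which equals the excess n(LiOH).
So n(LiOH) consumed by the sample = 0.007216 - 0.001140 = 0.006076 mol.
n(H2C4H4O6) = 0.006076 / 2 = 0.003038 mol.
mass H2C4H4O6 = 0.003038 x 150.09 = 0.4560 g, so %H2C4H4O6 = 0.4560/0.5666 x 100 = 80.5%.

80.5%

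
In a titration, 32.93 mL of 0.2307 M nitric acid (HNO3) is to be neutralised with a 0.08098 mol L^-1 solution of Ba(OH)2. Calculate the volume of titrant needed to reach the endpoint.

46.9 mL

n(HNO3) = 0.2307 mol/L x 0.03293 L = 0.007597 mol.
The neutralisation is 2 HNO3 : 1 Ba(OH)2, so n(Ba(OH)2) = 0.007597 x 1/2 = 0.003798 mol.
V(Ba(OH)2) = 0.003798 / 0.08098 = 0.04691 L = 46.9 mL.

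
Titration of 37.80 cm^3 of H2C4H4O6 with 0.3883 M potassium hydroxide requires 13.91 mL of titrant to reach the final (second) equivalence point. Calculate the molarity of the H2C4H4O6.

0.0714 M

n(KOH) = 0.3883 x 0.01391 = 0.005401 mol.
At the final (second) equivalence point, 2 mol OH^- react per mol H2C4H4O6, so n(H2C4H4O6) = 0.005401 / 2 = 0.002701 mol.
[H2C4H4O6] = 0.002701 / 0.03780 L = 0.0714 M.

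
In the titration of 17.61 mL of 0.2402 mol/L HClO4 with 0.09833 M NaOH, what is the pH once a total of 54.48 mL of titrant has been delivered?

n(acid) = 0.2402 x 0.01761 = 0.004230 mol; n(NaOH) added = 0.09833 x 0.05448 = 0.005357 mol.
Base is in excess by 0.005357 - 0.004230 = 0.001127 mol in a total volume of 0.07209 L.
[OH^-] = 0.001127/0.07209 = 0.01563 M, so pOH = 1.81 and pH = 14.00 - 1.81 = 12.19.

12.19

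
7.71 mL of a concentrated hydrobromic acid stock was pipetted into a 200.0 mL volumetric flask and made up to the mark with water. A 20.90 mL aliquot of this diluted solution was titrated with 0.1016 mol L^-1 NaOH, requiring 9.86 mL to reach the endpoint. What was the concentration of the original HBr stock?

1.24 M

n(NaOH) = 0.1016 x 0.009860 = 0.001002 mol.
n(HBr) in the aliquot = 0.001002 mol.
[diluted HBr] = 0.001002 / 0.02090 = 0.04793 M.
Dilution factor = 200.0/7.710 = 25.94, so [stock] = 0.04793 x 25.94 = 1.24 M.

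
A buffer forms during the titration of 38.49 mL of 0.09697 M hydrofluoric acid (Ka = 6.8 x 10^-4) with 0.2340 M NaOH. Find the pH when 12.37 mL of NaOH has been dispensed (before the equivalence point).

3.71

Initial n(HF) = 0.09697 x 0.03849 = 0.003732 mol.
n(NaOH) added = 0.2340 x 0.01237 = 0.002895 mol, converting that many moles of HF to F-.
Remaining n(HF) = 0.0008378 mol; n(F-) = 0.002895 mol.
By Henderson-Hasselbalch, pH = pKa + log([A^-]/[HA]) = 3.17 + log(0.002895/0.0008378) = 3.17 + (+0.54) = 3.71.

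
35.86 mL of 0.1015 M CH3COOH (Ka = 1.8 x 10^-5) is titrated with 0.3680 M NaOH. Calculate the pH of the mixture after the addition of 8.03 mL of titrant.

5.38

Initial n(CH3COOH) = 0.1015 x 0.03586 = 0.003640 mol.
n(NaOH) added = 0.3680 x 0.008030 = 0.002955 mol, converting that many moles of CH3COOH to CH3COO-.
Remaining n(CH3COOH) = 0.0006848 mol; n(CH3COO-) = 0.002955 mol.
By Henderson-Hasselbalch, pH = pKa + log([A^-]/[HA]) = 4.74 + log(0.002955/0.0006848) = 4.74 + (+0.64) = 5.38.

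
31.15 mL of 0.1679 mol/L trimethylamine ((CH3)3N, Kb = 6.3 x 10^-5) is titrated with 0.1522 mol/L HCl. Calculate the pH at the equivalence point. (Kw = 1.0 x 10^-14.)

5.45

n((CH3)3N) = 0.1679 x 0.03115 = 0.005230 mol; V(HCl) at equivalence = 0.005230/0.1522 = 0.03436 L.
At equivalence the base is fully converted to (CH3)3NH+; total volume = 0.06551 L, so [(CH3)3NH+] = 0.005230/0.06551 = 0.07983 M.
Ka((CH3)3NH+) = Kw/Kb = 1.0e-14 / 6.3 x 10^-5 = 1.59e-10.
[H^+] = sqrt(Ka x [(CH3)3NH+]) = sqrt(1.59e-10 x 0.07983) = 3.56e-6 M.
pH = -log(3.56e-6) = 5.45.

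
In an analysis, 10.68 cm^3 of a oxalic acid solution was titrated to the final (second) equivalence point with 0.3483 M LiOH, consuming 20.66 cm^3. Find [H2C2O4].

n(LiOH) = 0.3483 x 0.02066 = 0.007196 mol.
At the final (second) equivalence point, 2 mol OH^- react per mol H2C2O4, so n(H2C2O4) = 0.007196 / 2 = 0.003598 mol.
[H2C2O4] = 0.003598 / 0.01068 L = 0.337 M.

0.337 M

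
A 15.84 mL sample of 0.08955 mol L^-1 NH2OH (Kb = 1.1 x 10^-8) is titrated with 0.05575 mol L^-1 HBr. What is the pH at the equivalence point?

n(NH2OH) = 0.08955 x 0.01584 = 0.001418 mol; V(HBr) at equivalence = 0.001418/0.05575 = 0.02544 L.
At equivalence the base is fully converted to NH3OH+; total volume = 0.04128 L, so [NH3OH+] = 0.001418/0.04128 = 0.03436 M.
Ka(NH3OH+) = Kw/Kb = 1.0e-14 / 1.1 x 10^-8 = 9.09e-7.
[H^+] = sqrt(Ka x [NH3OH+]) = sqrt(9.09e-7 x 0.03436) = 0.000177 M.
pH = -log(0.000177) = 3.75.

3.75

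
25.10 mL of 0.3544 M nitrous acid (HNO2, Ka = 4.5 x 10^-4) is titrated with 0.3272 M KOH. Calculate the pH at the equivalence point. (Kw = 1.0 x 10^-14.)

8.29

n(HNO2) = 0.3544 x 0.02510 = 0.008895 mol; V(KOH) at equivalence = 0.008895/0.3272 = 0.02719 L.
At equivalence all the acid is converted to NO2-; total volume = 0.02510 + 0.02719 = 0.05229 L, so [NO2-] = 0.008895/0.05229 = 0.1701 M.
Kb = Kw/Ka = 1.0e-14 / 4.5 x 10^-4 = 2.22e-11.
[OH^-] = sqrt(Kb x [NO2-]) = sqrt(2.22e-11 x 0.1701) = 1.94e-6 M.
pOH = 5.71, so pH = 14.00 - 5.71 = 8.29.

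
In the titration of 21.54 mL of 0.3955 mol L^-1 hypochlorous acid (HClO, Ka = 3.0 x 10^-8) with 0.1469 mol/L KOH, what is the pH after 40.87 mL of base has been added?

Initial n(HClO) = 0.3955 x 0.02154 = 0.008519 mol.
n(KOH) added = 0.1469 x 0.04087 = 0.006004 mol, converting that many moles of HClO to ClO-.
Remaining n(HClO) = 0.002515 mol; n(ClO-) = 0.006004 mol.
By Henderson-Hasselbalch, pH = pKa + log([A^-]/[HA]) = 7.52 + log(0.006004/0.002515) = 7.52 + (+0.38) = 7.90.

7.90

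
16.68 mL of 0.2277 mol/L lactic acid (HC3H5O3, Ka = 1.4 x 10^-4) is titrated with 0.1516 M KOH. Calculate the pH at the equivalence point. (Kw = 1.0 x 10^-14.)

8.41

n(HC3H5O3) = 0.2277 x 0.01668 = 0.003798 mol; V(KOH) at equivalence = 0.003798/0.1516 = 0.02505 L.
At equivalence all the acid is converted to C3H5O3-; total volume = 0.01668 + 0.02505 = 0.04173 L, so [C3H5O3-] = 0.003798/0.04173 = 0.09101 M.
Kb = Kw/Ka = 1.0e-14 / 1.4 x 10^-4 = 7.14e-11.
[OH^-] = sqrt(Kb x [C3H5O3-]) = sqrt(7.14e-11 x 0.09101) = 2.55e-6 M.
pOH = 5.59, so pH = 14.00 - 5.59 = 8.41.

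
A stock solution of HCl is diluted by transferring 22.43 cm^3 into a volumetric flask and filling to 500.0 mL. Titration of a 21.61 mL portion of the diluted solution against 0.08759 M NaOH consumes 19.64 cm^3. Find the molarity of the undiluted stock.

n(NaOH) = 0.08759 x 0.01964 = 0.001720 mol.
n(HCl) in the aliquot = 0.001720 mol.
[diluted HCl] = 0.001720 / 0.02161 = 0.07961 M.
Dilution factor = 500.0/22.43 = 22.29, so [stock] = 0.07961 x 22.29 = 1.77 M.

1.77 M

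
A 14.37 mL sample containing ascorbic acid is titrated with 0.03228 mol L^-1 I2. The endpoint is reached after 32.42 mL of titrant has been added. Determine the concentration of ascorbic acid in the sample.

n(I2) = 0.03228 x 0.03242 = 0.001047 mol.
From the balanced equation, 1 mol I2 reacts with 1 mol ascorbic acid, so n(ascorbic acid) = 0.001047 x 1/1 = 0.001047 mol.
[ascorbic acid] = 0.001047 / 0.01437 L = 0.0728 M.

0.0728 M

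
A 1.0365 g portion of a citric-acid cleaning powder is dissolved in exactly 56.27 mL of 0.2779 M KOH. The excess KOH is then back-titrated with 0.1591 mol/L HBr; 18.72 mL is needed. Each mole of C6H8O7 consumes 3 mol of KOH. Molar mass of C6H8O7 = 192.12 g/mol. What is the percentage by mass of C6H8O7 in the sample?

Total n(KOH) added = 0.2779 x 0.05627 = 0.01564 mol.
n(HBr) used = 0.1591 x 0.01872 = 0.002978 mol, which equals the excess n(KOH).
So n(KOH) consumed by the sample = 0.01564 - 0.002978 = 0.01266 mol.
n(C6H8O7) = 0.01266 / 3 = 0.004220 mol.
mass C6H8O7 = 0.004220 x 192.12 = 0.8107 g, so %C6H8O7 = 0.8107/1.0365 x 100 = 78.2%.

78.2%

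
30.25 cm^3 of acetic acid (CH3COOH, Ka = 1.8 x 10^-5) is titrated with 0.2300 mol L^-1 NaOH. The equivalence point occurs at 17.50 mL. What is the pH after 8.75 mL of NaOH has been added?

8.75 mL is exactly half the equivalence volume (17.50/2), i.e. the half-equivalence point.
There, n(HA) = n(A^-), so pH = pKa = -log(1.8 x 10^-5) = 4.74.

4.74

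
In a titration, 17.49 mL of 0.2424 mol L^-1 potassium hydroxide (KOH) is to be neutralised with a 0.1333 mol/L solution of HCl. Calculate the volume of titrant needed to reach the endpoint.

31.8 mL

n(KOH) = 0.2424 mol/L x 0.01749 L = 0.004240 mol.
At equivalence n(HCl) = n(KOH) = 0.004240 mol.
V(HCl) = 0.004240 / 0.1333 = 0.03180 L = 31.8 mL.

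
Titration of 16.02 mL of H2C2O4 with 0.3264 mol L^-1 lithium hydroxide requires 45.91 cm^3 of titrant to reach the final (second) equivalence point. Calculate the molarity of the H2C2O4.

0.468 M

n(LiOH) = 0.3264 x 0.04591 = 0.01499 mol.
At the final (second) equivalence point, 2 mol OH^- react per mol H2C2O4, so n(H2C2O4) = 0.01499 / 2 = 0.007493 mol.
[H2C2O4] = 0.007493 / 0.01602 L = 0.468 M.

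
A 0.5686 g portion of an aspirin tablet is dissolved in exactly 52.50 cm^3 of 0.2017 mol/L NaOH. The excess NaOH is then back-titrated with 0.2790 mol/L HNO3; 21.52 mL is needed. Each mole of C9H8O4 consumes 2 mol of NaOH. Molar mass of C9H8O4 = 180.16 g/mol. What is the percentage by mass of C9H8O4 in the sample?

Total n(NaOH) added = 0.2017 x 0.05250 = 0.01059 mol.
n(HNO3) used = 0.2790 x 0.02152 = 0.006004 mol, which equals the excess n(NaOH).
So n(NaOH) consumed by the sample = 0.01059 - 0.006004 = 0.004585 mol.
n(C9H8O4) = 0.004585 / 2 = 0.002293 mol.
mass C9H8O4 = 0.002293 x 180.16 = 0.4130 g, so %C9H8O4 = 0.4130/0.5686 x 100 = 72.6%.

72.6%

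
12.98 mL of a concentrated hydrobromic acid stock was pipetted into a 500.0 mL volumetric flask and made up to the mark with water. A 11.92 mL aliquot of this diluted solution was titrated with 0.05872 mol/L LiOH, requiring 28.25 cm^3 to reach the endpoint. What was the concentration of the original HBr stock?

n(LiOH) = 0.05872 x 0.02825 = 0.001659 mol.
n(HBr) in the aliquot = 0.001659 mol.
[diluted HBr] = 0.001659 / 0.01192 = 0.1392 M.
Dilution factor = 500.0/12.98 = 38.52, so [stock] = 0.1392 x 38.52 = 5.36 M.

5.36 M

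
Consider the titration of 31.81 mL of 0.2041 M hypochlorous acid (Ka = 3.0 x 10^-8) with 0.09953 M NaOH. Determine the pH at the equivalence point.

n(HClO) = 0.2041 x 0.03181 = 0.006492 mol; V(NaOH) at equivalence = 0.006492/0.09953 = 0.06523 L.
At equivalence all the acid is converted to ClO-; total volume = 0.03181 + 0.06523 = 0.09704 L, so [ClO-] = 0.006492/0.09704 = 0.06690 M.
Kb = Kw/Ka = 1.0e-14 / 3.0 x 10^-8 = 3.33e-7.
[OH^-] = sqrt(Kb x [ClO-]) = sqrt(3.33e-7 x 0.06690) = 0.000149 M.
pOH = 3.83, so pH = 14.00 - 3.83 = 10.17.

10.17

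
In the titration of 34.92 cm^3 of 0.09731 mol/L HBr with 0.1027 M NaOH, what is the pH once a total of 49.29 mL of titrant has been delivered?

n(acid) = 0.09731 x 0.03492 = 0.003398 mol; n(NaOH) added = 0.1027 x 0.04929 = 0.005062 mol.
Base is in excess by 0.005062 - 0.003398 = 0.001664 mol in a total volume of 0.08421 L.
[OH^-] = 0.001664/0.08421 = 0.01976 M, so pOH = 1.70 and pH = 14.00 - 1.70 = 12.30.

12.30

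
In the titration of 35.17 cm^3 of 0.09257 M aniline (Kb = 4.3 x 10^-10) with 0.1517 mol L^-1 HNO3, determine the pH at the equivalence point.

n(C6H5NH2) = 0.09257 x 0.03517 = 0.003256 mol; V(HNO3) at equivalence = 0.003256/0.1517 = 0.02146 L.
At equivalence the base is fully converted to C6H5NH3+; total volume = 0.05663 L, so [C6H5NH3+] = 0.003256/0.05663 = 0.05749 M.
Ka(C6H5NH3+) = Kw/Kb = 1.0e-14 / 4.3 x 10^-10 = 2.33e-5.
[H^+] = sqrt(Ka x [C6H5NH3+]) = sqrt(2.33e-5 x 0.05749) = 0.00116 M.
pH = -log(0.00116) = 2.94.

2.94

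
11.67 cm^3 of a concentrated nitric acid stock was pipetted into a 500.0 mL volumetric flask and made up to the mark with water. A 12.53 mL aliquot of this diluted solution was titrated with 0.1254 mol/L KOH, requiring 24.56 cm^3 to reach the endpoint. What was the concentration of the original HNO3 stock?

n(KOH) = 0.1254 x 0.02456 = 0.003080 mol.
n(HNO3) in the aliquot = 0.003080 mol.
[diluted HNO3] = 0.003080 / 0.01253 = 0.2458 M.
Dilution factor = 500.0/11.67 = 42.84, so [stock] = 0.2458 x 42.84 = 10.5 M.

10.5 M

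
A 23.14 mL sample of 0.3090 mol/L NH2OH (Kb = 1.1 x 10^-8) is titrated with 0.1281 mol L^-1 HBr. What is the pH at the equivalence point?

3.54

n(NH2OH) = 0.3090 x 0.02314 = 0.007150 mol; V(HBr) at equivalence = 0.007150/0.1281 = 0.05582 L.
At equivalence the base is fully converted to NH3OH+; total volume = 0.07896 L, so [NH3OH+] = 0.007150/0.07896 = 0.09056 M.
Ka(NH3OH+) = Kw/Kb = 1.0e-14 / 1.1 x 10^-8 = 9.09e-7.
[H^+] = sqrt(Ka x [NH3OH+]) = sqrt(9.09e-7 x 0.09056) = 0.000287 M.
pH = -log(0.000287) = 3.54.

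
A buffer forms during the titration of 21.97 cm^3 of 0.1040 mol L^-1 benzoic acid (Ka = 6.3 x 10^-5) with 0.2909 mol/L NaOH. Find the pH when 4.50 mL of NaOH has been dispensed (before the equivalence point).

Initial n(C6H5COOH) = 0.1040 x 0.02197 = 0.002285 mol.
n(NaOH) added = 0.2909 x 0.004500 = 0.001309 mol, converting that many moles of C6H5COOH to C6H5COO-.
Remaining n(C6H5COOH) = 0.0009758 mol; n(C6H5COO-) = 0.001309 mol.
By Henderson-Hasselbalch, pH = pKa + log([A^-]/[HA]) = 4.20 + log(0.001309/0.0009758) = 4.20 + (+0.13) = 4.33.

4.33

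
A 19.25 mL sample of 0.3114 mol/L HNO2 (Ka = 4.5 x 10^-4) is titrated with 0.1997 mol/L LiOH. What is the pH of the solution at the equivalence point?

n(HNO2) = 0.3114 x 0.01925 = 0.005994 mol; V(LiOH) at equivalence = 0.005994/0.1997 = 0.03002 L.
At equivalence all the acid is converted to NO2-; total volume = 0.01925 + 0.03002 = 0.04927 L, so [NO2-] = 0.005994/0.04927 = 0.1217 M.
Kb = Kw/Ka = 1.0e-14 / 4.5 x 10^-4 = 2.22e-11.
[OH^-] = sqrt(Kb x [NO2-]) = sqrt(2.22e-11 x 0.1217) = 1.64e-6 M.
pOH = 5.78, so pH = 14.00 - 5.78 = 8.22.

8.22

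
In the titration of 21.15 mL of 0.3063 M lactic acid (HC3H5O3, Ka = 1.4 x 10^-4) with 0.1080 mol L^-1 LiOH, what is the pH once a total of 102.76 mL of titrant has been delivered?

12.57

n(acid) = 0.3063 x 0.02115 = 0.006478 mol; n(LiOH) added = 0.1080 x 0.1028 = 0.01110 mol.
Base is in excess by 0.01110 - 0.006478 = 0.004620 mol in a total volume of 0.1239 L.
[OH^-] = 0.004620/0.1239 = 0.03728 M, so pOH = 1.43 and pH = 14.00 - 1.43 = 12.57.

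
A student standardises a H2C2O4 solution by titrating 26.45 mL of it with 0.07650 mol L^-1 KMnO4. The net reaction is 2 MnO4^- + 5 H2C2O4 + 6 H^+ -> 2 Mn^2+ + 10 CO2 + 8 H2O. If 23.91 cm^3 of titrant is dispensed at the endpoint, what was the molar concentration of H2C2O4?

n(KMnO4) = 0.07650 x 0.02391 = 0.001829 mol.
From the balanced equation, 2 mol KMnO4 reacts with 5 mol H2C2O4, so n(H2C2O4) = 0.001829 x 5/2 = 0.004573 mol.
[H2C2O4] = 0.004573 / 0.02645 L = 0.173 M.

0.173 M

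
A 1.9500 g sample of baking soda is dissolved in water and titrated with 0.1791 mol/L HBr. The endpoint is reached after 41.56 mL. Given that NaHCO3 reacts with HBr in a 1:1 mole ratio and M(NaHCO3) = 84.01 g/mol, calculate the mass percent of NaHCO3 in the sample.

n(HBr) = 0.1791 x 0.04156 = 0.007443 mol.
n(NaHCO3) = 0.007443 / 1 = 0.007443 mol.
mass of NaHCO3 = 0.007443 x 84.01 = 0.6253 g.
% purity = 0.6253 / 1.9500 x 100 = 32.1%.

32.1%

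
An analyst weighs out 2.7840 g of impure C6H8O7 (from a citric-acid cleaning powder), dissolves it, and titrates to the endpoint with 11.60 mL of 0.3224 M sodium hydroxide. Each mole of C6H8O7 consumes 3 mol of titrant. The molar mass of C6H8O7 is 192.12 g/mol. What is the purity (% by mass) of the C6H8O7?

n(NaOH) = 0.3224 x 0.01160 = 0.003740 mol.
n(C6H8O7) = 0.003740 / 3 = 0.001247 mol.
mass of C6H8O7 = 0.001247 x 192.12 = 0.2395 g.
% purity = 0.2395 / 2.7840 x 100 = 8.60%.

8.60%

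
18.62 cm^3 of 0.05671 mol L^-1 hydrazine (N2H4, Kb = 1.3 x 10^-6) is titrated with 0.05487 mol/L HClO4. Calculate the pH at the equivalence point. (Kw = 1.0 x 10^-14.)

n(N2H4) = 0.05671 x 0.01862 = 0.001056 mol; V(HClO4) at equivalence = 0.001056/0.05487 = 0.01924 L.
At equivalence the base is fully converted to N2H5+; total volume = 0.03786 L, so [N2H5+] = 0.001056/0.03786 = 0.02789 M.
Ka(N2H5+) = Kw/Kb = 1.0e-14 / 1.3 x 10^-6 = 7.69e-9.
[H^+] = sqrt(Ka x [N2H5+]) = sqrt(7.69e-9 x 0.02789) = 1.46e-5 M.
pH = -log(1.46e-5) = 4.83.

4.83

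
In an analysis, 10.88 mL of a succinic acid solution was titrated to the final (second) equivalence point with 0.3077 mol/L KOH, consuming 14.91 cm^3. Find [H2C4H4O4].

n(KOH) = 0.3077 x 0.01491 = 0.004588 mol.
At the final (second) equivalence point, 2 mol OH^- react per mol H2C4H4O4, so n(H2C4H4O4) = 0.004588 / 2 = 0.002294 mol.
[H2C4H4O4] = 0.002294 / 0.01088 L = 0.211 M.

0.211 M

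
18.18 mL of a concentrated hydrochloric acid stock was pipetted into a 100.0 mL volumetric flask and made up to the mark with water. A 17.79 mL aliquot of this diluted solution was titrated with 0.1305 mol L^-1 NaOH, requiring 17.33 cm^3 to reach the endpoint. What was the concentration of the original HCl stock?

0.699 M

n(NaOH) = 0.1305 x 0.01733 = 0.002262 mol.
n(HCl) in the aliquot = 0.002262 mol.
[diluted HCl] = 0.002262 / 0.01779 = 0.1271 M.
Dilution factor = 100.0/18.18 = 5.501, so [stock] = 0.1271 x 5.501 = 0.699 M.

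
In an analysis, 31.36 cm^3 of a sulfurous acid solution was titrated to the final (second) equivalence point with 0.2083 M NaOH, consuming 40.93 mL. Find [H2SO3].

n(NaOH) = 0.2083 x 0.04093 = 0.008526 mol.
At the final (second) equivalence point, 2 mol OH^- react per mol H2SO3, so n(H2SO3) = 0.008526 / 2 = 0.004263 mol.
[H2SO3] = 0.004263 / 0.03136 L = 0.136 M.

0.136 M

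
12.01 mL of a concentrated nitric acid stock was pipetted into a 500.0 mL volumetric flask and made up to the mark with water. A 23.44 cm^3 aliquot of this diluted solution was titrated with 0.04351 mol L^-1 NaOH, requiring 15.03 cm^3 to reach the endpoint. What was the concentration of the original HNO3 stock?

n(NaOH) = 0.04351 x 0.01503 = 0.0006540 mol.
n(HNO3) in the aliquot = 0.0006540 mol.
[diluted HNO3] = 0.0006540 / 0.02344 = 0.02790 M.
Dilution factor = 500.0/12.01 = 41.63, so [stock] = 0.02790 x 41.63 = 1.16 M.

1.16 M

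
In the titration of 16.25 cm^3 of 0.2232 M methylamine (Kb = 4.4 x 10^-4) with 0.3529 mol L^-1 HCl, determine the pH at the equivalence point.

5.75

n(CH3NH2) = 0.2232 x 0.01625 = 0.003627 mol; V(HCl) at equivalence = 0.003627/0.3529 = 0.01028 L.
At equivalence the base is fully converted to CH3NH3+; total volume = 0.02653 L, so [CH3NH3+] = 0.003627/0.02653 = 0.1367 M.
Ka(CH3NH3+) = Kw/Kb = 1.0e-14 / 4.4 x 10^-4 = 2.27e-11.
[H^+] = sqrt(Ka x [CH3NH3+]) = sqrt(2.27e-11 x 0.1367) = 1.76e-6 M.
pH = -log(1.76e-6) = 5.75.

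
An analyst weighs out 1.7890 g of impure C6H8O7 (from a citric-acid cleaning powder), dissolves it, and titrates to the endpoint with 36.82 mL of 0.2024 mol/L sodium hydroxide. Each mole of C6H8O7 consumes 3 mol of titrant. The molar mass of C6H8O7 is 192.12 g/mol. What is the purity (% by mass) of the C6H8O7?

n(NaOH) = 0.2024 x 0.03682 = 0.007452 mol.
n(C6H8O7) = 0.007452 / 3 = 0.002484 mol.
mass of C6H8O7 = 0.002484 x 192.12 = 0.4772 g.
% purity = 0.4772 / 1.7890 x 100 = 26.7%.

26.7%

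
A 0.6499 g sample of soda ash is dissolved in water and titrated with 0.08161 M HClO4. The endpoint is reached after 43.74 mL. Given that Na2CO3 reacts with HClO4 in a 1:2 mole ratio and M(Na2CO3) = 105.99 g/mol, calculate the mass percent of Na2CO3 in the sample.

n(HClO4) = 0.08161 x 0.04374 = 0.003570 mol.
n(Na2CO3) = 0.003570 / 2 = 0.001785 mol.
mass of Na2CO3 = 0.001785 x 105.99 = 0.1892 g.
% purity = 0.1892 / 0.6499 x 100 = 29.1%.

29.1%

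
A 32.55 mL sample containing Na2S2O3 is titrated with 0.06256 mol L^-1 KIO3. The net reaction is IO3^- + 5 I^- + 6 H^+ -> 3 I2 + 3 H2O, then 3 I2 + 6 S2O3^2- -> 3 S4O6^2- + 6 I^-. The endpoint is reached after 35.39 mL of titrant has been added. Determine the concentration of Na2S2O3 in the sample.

n(KIO3) = 0.06256 x 0.03539 = 0.002214 mol.
From the balanced equation, 1 mol KIO3 reacts with 6 mol Na2S2O3, so n(Na2S2O3) = 0.002214 x 6/1 = 0.01328 mol.
[Na2S2O3] = 0.01328 / 0.03255 L = 0.408 M.

0.408 M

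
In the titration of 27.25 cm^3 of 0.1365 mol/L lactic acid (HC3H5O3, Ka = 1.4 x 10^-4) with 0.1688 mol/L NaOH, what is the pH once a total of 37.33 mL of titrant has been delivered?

n(acid) = 0.1365 x 0.02725 = 0.003720 mol; n(NaOH) added = 0.1688 x 0.03733 = 0.006301 mol.
Base is in excess by 0.006301 - 0.003720 = 0.002582 mol in a total volume of 0.06458 L.
[OH^-] = 0.002582/0.06458 = 0.03998 M, so pOH = 1.40 and pH = 14.00 - 1.40 = 12.60.

12.60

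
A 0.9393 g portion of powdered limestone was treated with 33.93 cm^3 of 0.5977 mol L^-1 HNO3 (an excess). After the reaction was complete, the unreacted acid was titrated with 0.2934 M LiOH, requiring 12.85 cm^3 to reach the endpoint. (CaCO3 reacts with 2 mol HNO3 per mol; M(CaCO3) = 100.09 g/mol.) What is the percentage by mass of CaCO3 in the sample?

88.0%

Total n(HNO3) added = 0.5977 x 0.03393 = 0.02028 mol.
n(LiOH) used = 0.2934 x 0.01285 = 0.003770 mol, which equals the excess n(HNO3).
So n(HNO3) consumed by the sample = 0.02028 - 0.003770 = 0.01651 mol.
n(CaCO3) = 0.01651 / 2 = 0.008255 mol.
mass CaCO3 = 0.008255 x 100.09 = 0.8262 g, so %CaCO3 = 0.8262/0.9393 x 100 = 88.0%.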